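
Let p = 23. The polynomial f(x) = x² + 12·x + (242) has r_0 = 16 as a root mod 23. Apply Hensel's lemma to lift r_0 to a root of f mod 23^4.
r_3 = 122560 (mod 279841)

Hensel: r_{i+1} = r_i − f(r_i)·(f′(r_i))^{-1} mod 23^{i+2}, f′(x) = 2x + 12. Iterate:
  r_0 = 16 (mod 23)
  r_1 = 361 (mod 529)
  r_2 = 890 (mod 12167)
  r_3 = 122560 (mod 279841)
Final: r = 122560 satisfies f(r) ≡ 0 mod 23^4.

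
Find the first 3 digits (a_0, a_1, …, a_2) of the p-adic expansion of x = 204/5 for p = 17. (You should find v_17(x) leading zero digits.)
(a_0, …, a_2) = (0, 16, 6)

v_17(204/5) = 1, so a_0 = ... = a_0 = 0. Factor out: x = 17^1 · u with u = 12/5 a unit in ℤ_17. Expand u iteratively via a_{v+i} = u_i mod 17, u_{i+1} = (u_i − a_{v+i})/17:
  u_0 = 12/5;  a_1 = 16;  u_1 = (u_0 − 16)/17 = -4/5
  u_1 = -4/5;  a_2 = 6;  u_2 = (u_1 − 6)/17 = -2/5
Digits: (0, 16, 6).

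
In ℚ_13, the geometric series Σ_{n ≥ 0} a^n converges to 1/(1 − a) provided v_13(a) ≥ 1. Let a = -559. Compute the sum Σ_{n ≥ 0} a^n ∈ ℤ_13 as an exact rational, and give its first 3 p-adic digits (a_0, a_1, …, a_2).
Σ a^n = 1/(1 − a) = 1/560;  first 3 digits = (1, 9, 12)

v_13(a) = 1 ≥ 1, so the series converges in ℤ_13 to 1/(1 − a) = 1/(1 − (-559)) = 1/560. Expand this rational in ℤ_13: compute digits iteratively via d_i = x_i mod 13, x_{i+1} = (x_i − d_i)/13. The first 3 digits are (1, 9, 12).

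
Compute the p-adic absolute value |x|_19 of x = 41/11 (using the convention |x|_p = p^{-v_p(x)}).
|41/11|_19 = 1

Step 1 — compute v_19(x) by factoring powers of 19 out of the numerator and denominator: v_19(41/11) = 0. Step 2 — apply |x|_p = p^{-v_p(x)} = 19^{0} = 1.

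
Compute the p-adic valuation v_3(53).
v_3(53) = 0

v_3(n) is the largest exponent k such that 3^k divides n. Factor out: 53 = 3^0 · 53. (Sign doesn't affect v_p.) So v_3(53) = 0.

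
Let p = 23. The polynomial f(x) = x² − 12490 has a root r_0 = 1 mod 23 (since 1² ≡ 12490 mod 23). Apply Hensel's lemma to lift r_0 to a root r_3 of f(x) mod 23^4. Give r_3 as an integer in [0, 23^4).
r_3 = 260959 (mod 279841)

Hensel's recurrence: r_{i+1} = r_i − f(r_i)·(f′(r_i))^{-1} mod 23^{i+2}, with f′(x) = 2x. Iterate:
  r_0 = 1 (mod 23)
  r_1 = 162 (mod 529)
  r_2 = 5452 (mod 12167)
  r_3 = 260959 (mod 279841)
Final: r_3 = 260959, and one checks f(r_3) ≡ 0 mod 23^4.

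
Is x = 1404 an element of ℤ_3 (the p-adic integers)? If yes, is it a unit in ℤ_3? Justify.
x ∈ ℤ_3 but not a unit; v_3(x) = 3 > 0

ℤ_3 = {x ∈ ℚ_3 : v_3(x) ≥ 0} and ℤ_3^× = {x ∈ ℤ_3 : v_3(x) = 0}. Here v_3(1404) = v_3(num) − v_3(den) = 3; compare against these criteria.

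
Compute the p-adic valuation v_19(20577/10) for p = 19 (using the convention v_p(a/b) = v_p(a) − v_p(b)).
v_19(20577/10) = 3

Factor powers of 19 from the numerator and denominator of the reduced fraction: 20577 = 19^3 · 3 and 10 = 19^0 · 10. Apply v_p(a/b) = v_p(a) − v_p(b): v_19(20577/10) = 3 − 0 = 3.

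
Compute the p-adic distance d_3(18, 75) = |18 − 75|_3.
d_3(18, 75) = 1/3

Step 1 — x − y = 18 − 75 = -57. Step 2 — v_3(-57) = 1 (factor: -57 = −(3^1 · 19); the sign does not affect v_p). Step 3 — |x − y|_3 = 3^{-1} = 1/3.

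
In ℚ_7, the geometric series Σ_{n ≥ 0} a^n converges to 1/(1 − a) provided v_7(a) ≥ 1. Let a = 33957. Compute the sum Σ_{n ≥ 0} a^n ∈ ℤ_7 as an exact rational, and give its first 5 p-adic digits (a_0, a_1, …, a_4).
Σ a^n = 1/(1 − a) = -1/33956;  first 5 digits = (1, 0, 0, 1, 0)

v_7(a) = 3 ≥ 1, so the series converges in ℤ_7 to 1/(1 − a) = 1/(1 − 33957) = -1/33956. Expand this rational in ℤ_7: compute digits iteratively via d_i = x_i mod 7, x_{i+1} = (x_i − d_i)/7. The first 5 digits are (1, 0, 0, 1, 0).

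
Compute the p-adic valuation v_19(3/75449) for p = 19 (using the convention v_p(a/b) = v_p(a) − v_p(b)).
v_19(3/75449) = -3

Factor powers of 19 from the numerator and denominator of the reduced fraction: 3 = 19^0 · 3 and 75449 = 19^3 · 11. Apply v_p(a/b) = v_p(a) − v_p(b): v_19(3/75449) = 0 − 3 = -3.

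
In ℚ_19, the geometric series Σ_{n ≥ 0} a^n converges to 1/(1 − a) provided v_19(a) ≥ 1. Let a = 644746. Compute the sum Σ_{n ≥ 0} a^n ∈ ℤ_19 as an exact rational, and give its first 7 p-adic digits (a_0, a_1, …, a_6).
Σ a^n = 1/(1 − a) = -1/644745;  first 7 digits = (1, 0, 0, 18, 4, 0, 1)

v_19(a) = 3 ≥ 1, so the series converges in ℤ_19 to 1/(1 − a) = 1/(1 − 644746) = -1/644745. Expand this rational in ℤ_19: compute digits iteratively via d_i = x_i mod 19, x_{i+1} = (x_i − d_i)/19. The first 7 digits are (1, 0, 0, 18, 4, 0, 1).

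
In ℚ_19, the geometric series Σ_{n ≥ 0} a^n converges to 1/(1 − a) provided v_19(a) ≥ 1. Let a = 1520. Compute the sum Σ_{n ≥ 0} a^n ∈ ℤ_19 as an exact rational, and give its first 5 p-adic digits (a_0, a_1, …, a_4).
Σ a^n = 1/(1 − a) = -1/1519;  first 5 digits = (1, 4, 1, 2, 13)

v_19(a) = 1 ≥ 1, so the series converges in ℤ_19 to 1/(1 − a) = 1/(1 − 1520) = -1/1519. Expand this rational in ℤ_19: compute digits iteratively via d_i = x_i mod 19, x_{i+1} = (x_i − d_i)/19. The first 5 digits are (1, 4, 1, 2, 13).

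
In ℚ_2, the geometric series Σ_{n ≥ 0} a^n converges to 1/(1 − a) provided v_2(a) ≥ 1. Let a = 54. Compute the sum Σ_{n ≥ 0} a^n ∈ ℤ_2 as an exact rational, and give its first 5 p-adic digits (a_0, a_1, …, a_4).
Σ a^n = 1/(1 − a) = -1/53;  first 5 digits = (1, 1, 0, 0, 0)

v_2(a) = 1 ≥ 1, so the series converges in ℤ_2 to 1/(1 − a) = 1/(1 − 54) = -1/53. Expand this rational in ℤ_2: compute digits iteratively via d_i = x_i mod 2, x_{i+1} = (x_i − d_i)/2. The first 5 digits are (1, 1, 0, 0, 0).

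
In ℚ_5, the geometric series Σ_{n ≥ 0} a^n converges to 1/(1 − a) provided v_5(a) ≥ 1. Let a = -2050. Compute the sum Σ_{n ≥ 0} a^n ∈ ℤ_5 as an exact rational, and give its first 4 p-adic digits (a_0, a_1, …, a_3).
Σ a^n = 1/(1 − a) = 1/2051;  first 4 digits = (1, 0, 3, 3)

v_5(a) = 2 ≥ 1, so the series converges in ℤ_5 to 1/(1 − a) = 1/(1 − (-2050)) = 1/2051. Expand this rational in ℤ_5: compute digits iteratively via d_i = x_i mod 5, x_{i+1} = (x_i − d_i)/5. The first 4 digits are (1, 0, 3, 3).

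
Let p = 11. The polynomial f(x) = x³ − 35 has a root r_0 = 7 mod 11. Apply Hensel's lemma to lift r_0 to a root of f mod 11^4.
r_3 = 5496 (mod 14641)

Hensel: r_{i+1} = r_i − f(r_i)/f′(r_i) mod 11^{i+2}, where f′(x) = 3x². Iterate:
  r_0 = 7 (mod 11)
  r_1 = 51 (mod 121)
  r_2 = 172 (mod 1331)
  r_3 = 5496 (mod 14641)
Final: r = 5496 with f(r) ≡ 0 mod 11^4.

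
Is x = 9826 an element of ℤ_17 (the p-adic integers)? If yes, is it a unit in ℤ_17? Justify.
x ∈ ℤ_17 but not a unit; v_17(x) = 3 > 0

ℤ_17 = {x ∈ ℚ_17 : v_17(x) ≥ 0} and ℤ_17^× = {x ∈ ℤ_17 : v_17(x) = 0}. Here v_17(9826) = v_17(num) − v_17(den) = 3; compare against these criteria.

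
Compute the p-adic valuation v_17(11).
v_17(11) = 0

v_17(n) is the largest exponent k such that 17^k divides n. Factor out: 11 = 17^0 · 11. (Sign doesn't affect v_p.) So v_17(11) = 0.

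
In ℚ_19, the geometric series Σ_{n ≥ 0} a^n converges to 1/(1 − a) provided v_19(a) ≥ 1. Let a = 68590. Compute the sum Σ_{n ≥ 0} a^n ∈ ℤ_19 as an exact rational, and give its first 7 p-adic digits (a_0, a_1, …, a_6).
Σ a^n = 1/(1 − a) = -1/68589;  first 7 digits = (1, 0, 0, 10, 0, 0, 5)

v_19(a) = 3 ≥ 1, so the series converges in ℤ_19 to 1/(1 − a) = 1/(1 − 68590) = -1/68589. Expand this rational in ℤ_19: compute digits iteratively via d_i = x_i mod 19, x_{i+1} = (x_i − d_i)/19. The first 7 digits are (1, 0, 0, 10, 0, 0, 5).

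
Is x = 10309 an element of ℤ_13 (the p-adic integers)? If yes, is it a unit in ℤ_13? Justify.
x ∈ ℤ_13 but not a unit; v_13(x) = 2 > 0

ℤ_13 = {x ∈ ℚ_13 : v_13(x) ≥ 0} and ℤ_13^× = {x ∈ ℤ_13 : v_13(x) = 0}. Here v_13(10309) = v_13(num) − v_13(den) = 2; compare against these criteria.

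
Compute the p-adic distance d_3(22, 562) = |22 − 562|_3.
d_3(22, 562) = 1/27

Step 1 — x − y = 22 − 562 = -540. Step 2 — v_3(-540) = 3 (factor: -540 = −(3^3 · 20); the sign does not affect v_p). Step 3 — |x − y|_3 = 3^{-3} = 1/27.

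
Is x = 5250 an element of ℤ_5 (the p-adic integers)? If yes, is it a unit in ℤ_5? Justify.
x ∈ ℤ_5 but not a unit; v_5(x) = 3 > 0

ℤ_5 = {x ∈ ℚ_5 : v_5(x) ≥ 0} and ℤ_5^× = {x ∈ ℤ_5 : v_5(x) = 0}. Here v_5(5250) = v_5(num) − v_5(den) = 3; compare against these criteria.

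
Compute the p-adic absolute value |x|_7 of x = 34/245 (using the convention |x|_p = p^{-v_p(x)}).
|34/245|_7 = 49

Step 1 — compute v_7(x) by factoring powers of 7 out of the numerator and denominator: v_7(34/245) = -2. Step 2 — apply |x|_p = p^{-v_p(x)} = 7^{2} = 49.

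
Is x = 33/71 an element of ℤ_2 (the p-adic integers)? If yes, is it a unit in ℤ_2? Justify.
x ∈ ℤ_2^× (unit); v_2(x) = 0

ℤ_2 = {x ∈ ℚ_2 : v_2(x) ≥ 0} and ℤ_2^× = {x ∈ ℤ_2 : v_2(x) = 0}. Here v_2(33/71) = v_2(num) − v_2(den) = 0; compare against these criteria.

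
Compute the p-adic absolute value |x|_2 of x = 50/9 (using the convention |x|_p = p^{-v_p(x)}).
|50/9|_2 = 1/2

Step 1 — compute v_2(x) by factoring powers of 2 out of the numerator and denominator: v_2(50/9) = 1. Step 2 — apply |x|_p = p^{-v_p(x)} = 2^{-1} = 1/2.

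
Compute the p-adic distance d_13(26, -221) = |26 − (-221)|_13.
d_13(26, -221) = 1/13

Step 1 — x − y = 26 − (-221) = 247. Step 2 — v_13(247) = 1 (factor: 247 = (13^1 · 19); the sign does not affect v_p). Step 3 — |x − y|_13 = 13^{-1} = 1/13.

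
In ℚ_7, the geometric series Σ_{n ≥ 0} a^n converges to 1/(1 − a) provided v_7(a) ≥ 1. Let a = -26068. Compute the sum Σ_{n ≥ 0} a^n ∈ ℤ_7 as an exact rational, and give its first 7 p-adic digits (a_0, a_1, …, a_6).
Σ a^n = 1/(1 − a) = 1/26069;  first 7 digits = (1, 0, 0, 1, 3, 5, 0)

v_7(a) = 3 ≥ 1, so the series converges in ℤ_7 to 1/(1 − a) = 1/(1 − (-26068)) = 1/26069. Expand this rational in ℤ_7: compute digits iteratively via d_i = x_i mod 7, x_{i+1} = (x_i − d_i)/7. The first 7 digits are (1, 0, 0, 1, 3, 5, 0).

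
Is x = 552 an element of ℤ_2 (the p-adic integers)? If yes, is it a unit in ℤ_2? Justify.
x ∈ ℤ_2 but not a unit; v_2(x) = 3 > 0

ℤ_2 = {x ∈ ℚ_2 : v_2(x) ≥ 0} and ℤ_2^× = {x ∈ ℤ_2 : v_2(x) = 0}. Here v_2(552) = v_2(num) − v_2(den) = 3; compare against these criteria.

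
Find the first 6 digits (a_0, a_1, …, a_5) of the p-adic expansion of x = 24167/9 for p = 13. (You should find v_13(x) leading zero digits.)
(a_0, …, a_5) = (0, 0, 0, 7, 1, 10)

v_13(24167/9) = 3, so a_0 = ... = a_2 = 0. Factor out: x = 13^3 · u with u = 11/9 a unit in ℤ_13. Expand u iteratively via a_{v+i} = u_i mod 13, u_{i+1} = (u_i − a_{v+i})/13:
  u_0 = 11/9;  a_3 = 7;  u_1 = (u_0 − 7)/13 = -4/9
  u_1 = -4/9;  a_4 = 1;  u_2 = (u_1 − 1)/13 = -1/9
  u_2 = -1/9;  a_5 = 10;  u_3 = (u_2 − 10)/13 = -7/9
Digits: (0, 0, 0, 7, 1, 10).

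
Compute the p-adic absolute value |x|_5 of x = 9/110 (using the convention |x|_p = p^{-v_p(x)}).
|9/110|_5 = 5

Step 1 — compute v_5(x) by factoring powers of 5 out of the numerator and denominator: v_5(9/110) = -1. Step 2 — apply |x|_p = p^{-v_p(x)} = 5^{1} = 5.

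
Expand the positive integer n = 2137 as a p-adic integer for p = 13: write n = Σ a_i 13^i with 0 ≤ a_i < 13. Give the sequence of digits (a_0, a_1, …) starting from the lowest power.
(a_0, a_1, …) = (5, 8, 12)

Repeated division by 13 gives the digits low-to-high: 2137 = 5 + 8·13^1 + 12·13^2. Digit sequence: (5, 8, 12).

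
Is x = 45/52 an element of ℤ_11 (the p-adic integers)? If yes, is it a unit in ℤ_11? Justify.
x ∈ ℤ_11^× (unit); v_11(x) = 0

ℤ_11 = {x ∈ ℚ_11 : v_11(x) ≥ 0} and ℤ_11^× = {x ∈ ℤ_11 : v_11(x) = 0}. Here v_11(45/52) = v_11(num) − v_11(den) = 0; compare against these criteria.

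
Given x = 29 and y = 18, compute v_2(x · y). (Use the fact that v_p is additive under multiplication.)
v_2(522) = 1

v_p(x) = 0 (factor: 29 = 2^0 · 29); v_p(y) = 1 (factor: 18 = 2^1 · 9). Additivity: v_p(xy) = v_p(x) + v_p(y) = 0 + 1 = 1. (Direct check: xy = 522 = 2^1 · (261).)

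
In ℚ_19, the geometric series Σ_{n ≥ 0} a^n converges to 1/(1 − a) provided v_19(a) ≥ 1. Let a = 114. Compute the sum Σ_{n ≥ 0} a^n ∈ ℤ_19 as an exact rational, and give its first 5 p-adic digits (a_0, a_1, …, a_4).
Σ a^n = 1/(1 − a) = -1/113;  first 5 digits = (1, 6, 17, 8, 15)

v_19(a) = 1 ≥ 1, so the series converges in ℤ_19 to 1/(1 − a) = 1/(1 − 114) = -1/113. Expand this rational in ℤ_19: compute digits iteratively via d_i = x_i mod 19, x_{i+1} = (x_i − d_i)/19. The first 5 digits are (1, 6, 17, 8, 15).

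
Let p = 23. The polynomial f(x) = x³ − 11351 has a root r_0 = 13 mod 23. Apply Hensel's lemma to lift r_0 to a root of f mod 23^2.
r_1 = 174 (mod 529)

Hensel: r_{i+1} = r_i − f(r_i)/f′(r_i) mod 23^{i+2}, where f′(x) = 3x². Iterate:
  r_0 = 13 (mod 23)
  r_1 = 174 (mod 529)
Final: r = 174 with f(r) ≡ 0 mod 23^2.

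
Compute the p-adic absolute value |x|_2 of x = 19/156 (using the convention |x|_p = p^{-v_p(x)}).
|19/156|_2 = 4

Step 1 — compute v_2(x) by factoring powers of 2 out of the numerator and denominator: v_2(19/156) = -2. Step 2 — apply |x|_p = p^{-v_p(x)} = 2^{2} = 4.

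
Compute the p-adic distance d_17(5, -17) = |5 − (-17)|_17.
d_17(5, -17) = 1

Step 1 — x − y = 5 − (-17) = 22. Step 2 — v_17(22) = 0 (factor: 22 = (17^0 · 22); the sign does not affect v_p). Step 3 — |x − y|_17 = 17^{0} = 1.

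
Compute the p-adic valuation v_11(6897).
v_11(6897) = 2

v_11(n) is the largest exponent k such that 11^k divides n. Factor out: 6897 = 11^2 · 57. (Sign doesn't affect v_p.) So v_11(6897) = 2.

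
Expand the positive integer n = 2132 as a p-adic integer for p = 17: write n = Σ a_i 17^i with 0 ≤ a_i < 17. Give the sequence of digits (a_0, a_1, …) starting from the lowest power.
(a_0, a_1, …) = (7, 6, 7)

Repeated division by 17 gives the digits low-to-high: 2132 = 7 + 6·17^1 + 7·17^2. Digit sequence: (7, 6, 7).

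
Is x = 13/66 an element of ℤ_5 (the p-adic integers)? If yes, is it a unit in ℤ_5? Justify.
x ∈ ℤ_5^× (unit); v_5(x) = 0

ℤ_5 = {x ∈ ℚ_5 : v_5(x) ≥ 0} and ℤ_5^× = {x ∈ ℤ_5 : v_5(x) = 0}. Here v_5(13/66) = v_5(num) − v_5(den) = 0; compare against these criteria.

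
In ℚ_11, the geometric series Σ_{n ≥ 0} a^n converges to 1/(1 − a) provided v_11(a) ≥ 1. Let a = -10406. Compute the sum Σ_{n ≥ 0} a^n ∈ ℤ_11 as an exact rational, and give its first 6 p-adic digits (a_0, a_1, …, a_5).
Σ a^n = 1/(1 − a) = 1/10407;  first 6 digits = (1, 0, 2, 3, 3, 1)

v_11(a) = 2 ≥ 1, so the series converges in ℤ_11 to 1/(1 − a) = 1/(1 − (-10406)) = 1/10407. Expand this rational in ℤ_11: compute digits iteratively via d_i = x_i mod 11, x_{i+1} = (x_i − d_i)/11. The first 6 digits are (1, 0, 2, 3, 3, 1).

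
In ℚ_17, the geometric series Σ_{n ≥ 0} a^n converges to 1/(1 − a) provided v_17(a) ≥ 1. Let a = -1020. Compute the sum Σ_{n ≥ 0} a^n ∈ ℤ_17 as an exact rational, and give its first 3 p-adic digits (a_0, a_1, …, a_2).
Σ a^n = 1/(1 − a) = 1/1021;  first 3 digits = (1, 8, 9)

v_17(a) = 1 ≥ 1, so the series converges in ℤ_17 to 1/(1 − a) = 1/(1 − (-1020)) = 1/1021. Expand this rational in ℤ_17: compute digits iteratively via d_i = x_i mod 17, x_{i+1} = (x_i − d_i)/17. The first 3 digits are (1, 8, 9).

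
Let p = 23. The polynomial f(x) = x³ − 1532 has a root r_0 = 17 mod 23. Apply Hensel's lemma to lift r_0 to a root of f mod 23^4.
r_3 = 57103 (mod 279841)

Hensel: r_{i+1} = r_i − f(r_i)/f′(r_i) mod 23^{i+2}, where f′(x) = 3x². Iterate:
  r_0 = 17 (mod 23)
  r_1 = 500 (mod 529)
  r_2 = 8435 (mod 12167)
  r_3 = 57103 (mod 279841)
Final: r = 57103 with f(r) ≡ 0 mod 23^4.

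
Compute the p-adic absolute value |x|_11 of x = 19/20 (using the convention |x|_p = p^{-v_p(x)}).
|19/20|_11 = 1

Step 1 — compute v_11(x) by factoring powers of 11 out of the numerator and denominator: v_11(19/20) = 0. Step 2 — apply |x|_p = p^{-v_p(x)} = 11^{0} = 1.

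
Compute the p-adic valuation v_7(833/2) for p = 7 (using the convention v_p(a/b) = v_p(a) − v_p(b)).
v_7(833/2) = 2

Factor powers of 7 from the numerator and denominator of the reduced fraction: 833 = 7^2 · 17 and 2 = 7^0 · 2. Apply v_p(a/b) = v_p(a) − v_p(b): v_7(833/2) = 2 − 0 = 2.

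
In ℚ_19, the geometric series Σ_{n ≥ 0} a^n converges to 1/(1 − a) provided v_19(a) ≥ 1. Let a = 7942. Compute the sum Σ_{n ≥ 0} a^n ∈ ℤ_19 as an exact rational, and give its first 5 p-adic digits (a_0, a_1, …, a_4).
Σ a^n = 1/(1 − a) = -1/7941;  first 5 digits = (1, 0, 3, 1, 9)

v_19(a) = 2 ≥ 1, so the series converges in ℤ_19 to 1/(1 − a) = 1/(1 − 7942) = -1/7941. Expand this rational in ℤ_19: compute digits iteratively via d_i = x_i mod 19, x_{i+1} = (x_i − d_i)/19. The first 5 digits are (1, 0, 3, 1, 9).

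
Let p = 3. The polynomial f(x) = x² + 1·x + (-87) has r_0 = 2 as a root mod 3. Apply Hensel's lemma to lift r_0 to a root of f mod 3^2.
r_1 = 2 (mod 9)

Hensel: r_{i+1} = r_i − f(r_i)·(f′(r_i))^{-1} mod 3^{i+2}, f′(x) = 2x + 1. Iterate:
  r_0 = 2 (mod 3)
  r_1 = 2 (mod 9)
Final: r = 2 satisfies f(r) ≡ 0 mod 3^2.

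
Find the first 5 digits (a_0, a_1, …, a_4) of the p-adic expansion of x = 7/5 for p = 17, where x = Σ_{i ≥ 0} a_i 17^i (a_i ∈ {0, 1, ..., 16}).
(a_0, …, a_4) = (15, 6, 3, 10, 13)

v_17(7/5) = 0 (numerator and denominator both coprime to 17), so x ∈ ℤ_17^×. Compute digits iteratively via a_i = x_i mod 17, x_{i+1} = (x_i − a_i)/17, with x_0 = x:
  x_0 = 7/5;  a_0 = 15;  x_1 = (x_0 − 15)/17 = -4/5
  x_1 = -4/5;  a_1 = 6;  x_2 = (x_1 − 6)/17 = -2/5
  x_2 = -2/5;  a_2 = 3;  x_3 = (x_2 − 3)/17 = -1/5
  x_3 = -1/5;  a_3 = 10;  x_4 = (x_3 − 10)/17 = -3/5
  x_4 = -3/5;  a_4 = 13;  x_5 = (x_4 − 13)/17 = -4/5
Digits: (15, 6, 3, 10, 13).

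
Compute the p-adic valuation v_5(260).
v_5(260) = 1

v_5(n) is the largest exponent k such that 5^k divides n. Factor out: 260 = 5^1 · 52. (Sign doesn't affect v_p.) So v_5(260) = 1.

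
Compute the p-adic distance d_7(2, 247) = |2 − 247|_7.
d_7(2, 247) = 1/49

Step 1 — x − y = 2 − 247 = -245. Step 2 — v_7(-245) = 2 (factor: -245 = −(7^2 · 5); the sign does not affect v_p). Step 3 — |x − y|_7 = 7^{-2} = 1/49.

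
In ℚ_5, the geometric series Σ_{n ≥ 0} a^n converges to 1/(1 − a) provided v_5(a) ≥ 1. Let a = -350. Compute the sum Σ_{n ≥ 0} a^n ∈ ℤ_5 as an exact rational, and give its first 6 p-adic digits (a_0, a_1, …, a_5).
Σ a^n = 1/(1 − a) = 1/351;  first 6 digits = (1, 0, 1, 2, 0, 4)

v_5(a) = 2 ≥ 1, so the series converges in ℤ_5 to 1/(1 − a) = 1/(1 − (-350)) = 1/351. Expand this rational in ℤ_5: compute digits iteratively via d_i = x_i mod 5, x_{i+1} = (x_i − d_i)/5. The first 6 digits are (1, 0, 1, 2, 0, 4).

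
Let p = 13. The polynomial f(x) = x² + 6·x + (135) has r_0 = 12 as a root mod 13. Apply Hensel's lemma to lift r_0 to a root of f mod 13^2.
r_1 = 51 (mod 169)

Hensel: r_{i+1} = r_i − f(r_i)·(f′(r_i))^{-1} mod 13^{i+2}, f′(x) = 2x + 6. Iterate:
  r_0 = 12 (mod 13)
  r_1 = 51 (mod 169)
Final: r = 51 satisfies f(r) ≡ 0 mod 13^2.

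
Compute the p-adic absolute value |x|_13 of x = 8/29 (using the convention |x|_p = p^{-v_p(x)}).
|8/29|_13 = 1

Step 1 — compute v_13(x) by factoring powers of 13 out of the numerator and denominator: v_13(8/29) = 0. Step 2 — apply |x|_p = p^{-v_p(x)} = 13^{0} = 1.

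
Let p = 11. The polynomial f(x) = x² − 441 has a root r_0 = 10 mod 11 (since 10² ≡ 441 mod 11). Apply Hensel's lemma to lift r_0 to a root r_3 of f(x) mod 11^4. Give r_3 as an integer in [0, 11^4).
r_3 = 21 (mod 14641)

Hensel's recurrence: r_{i+1} = r_i − f(r_i)·(f′(r_i))^{-1} mod 11^{i+2}, with f′(x) = 2x. Iterate:
  r_0 = 10 (mod 11)
  r_1 = 21 (mod 121)
  r_2 = 21 (mod 1331)
  r_3 = 21 (mod 14641)
Final: r_3 = 21, and one checks f(r_3) ≡ 0 mod 11^4.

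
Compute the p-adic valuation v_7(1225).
v_7(1225) = 2

v_7(n) is the largest exponent k such that 7^k divides n. Factor out: 1225 = 7^2 · 25. (Sign doesn't affect v_p.) So v_7(1225) = 2.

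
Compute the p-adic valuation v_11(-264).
v_11(-264) = 1

v_11(n) is the largest exponent k such that 11^k divides n. Factor out: -264 = -11^1 · 24. (Sign doesn't affect v_p.) So v_11(-264) = 1.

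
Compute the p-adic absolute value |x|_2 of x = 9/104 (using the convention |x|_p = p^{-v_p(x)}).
|9/104|_2 = 8

Step 1 — compute v_2(x) by factoring powers of 2 out of the numerator and denominator: v_2(9/104) = -3. Step 2 — apply |x|_p = p^{-v_p(x)} = 2^{3} = 8.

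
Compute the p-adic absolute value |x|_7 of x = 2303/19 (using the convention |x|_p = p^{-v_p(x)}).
|2303/19|_7 = 1/49

Step 1 — compute v_7(x) by factoring powers of 7 out of the numerator and denominator: v_7(2303/19) = 2. Step 2 — apply |x|_p = p^{-v_p(x)} = 7^{-2} = 1/49.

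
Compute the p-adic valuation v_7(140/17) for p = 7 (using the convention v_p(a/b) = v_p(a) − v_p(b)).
v_7(140/17) = 1

Factor powers of 7 from the numerator and denominator of the reduced fraction: 140 = 7^1 · 20 and 17 = 7^0 · 17. Apply v_p(a/b) = v_p(a) − v_p(b): v_7(140/17) = 1 − 0 = 1.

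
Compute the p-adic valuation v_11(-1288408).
v_11(-1288408) = 5

v_11(n) is the largest exponent k such that 11^k divides n. Factor out: -1288408 = -11^5 · 8. (Sign doesn't affect v_p.) So v_11(-1288408) = 5.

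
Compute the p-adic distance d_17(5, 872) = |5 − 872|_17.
d_17(5, 872) = 1/289

Step 1 — x − y = 5 − 872 = -867. Step 2 — v_17(-867) = 2 (factor: -867 = −(17^2 · 3); the sign does not affect v_p). Step 3 — |x − y|_17 = 17^{-2} = 1/289.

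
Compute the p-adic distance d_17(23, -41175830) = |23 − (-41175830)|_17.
d_17(23, -41175830) = 1/1419857

Step 1 — x − y = 23 − (-41175830) = 41175853. Step 2 — v_17(41175853) = 5 (factor: 41175853 = (17^5 · 29); the sign does not affect v_p). Step 3 — |x − y|_17 = 17^{-5} = 1/1419857.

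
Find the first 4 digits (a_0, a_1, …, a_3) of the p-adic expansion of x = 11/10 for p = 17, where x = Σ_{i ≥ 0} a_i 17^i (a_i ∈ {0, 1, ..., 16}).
(a_0, …, a_3) = (13, 1, 5, 15)

v_17(11/10) = 0 (numerator and denominator both coprime to 17), so x ∈ ℤ_17^×. Compute digits iteratively via a_i = x_i mod 17, x_{i+1} = (x_i − a_i)/17, with x_0 = x:
  x_0 = 11/10;  a_0 = 13;  x_1 = (x_0 − 13)/17 = -7/10
  x_1 = -7/10;  a_1 = 1;  x_2 = (x_1 − 1)/17 = -1/10
  x_2 = -1/10;  a_2 = 5;  x_3 = (x_2 − 5)/17 = -3/10
  x_3 = -3/10;  a_3 = 15;  x_4 = (x_3 − 15)/17 = -9/10
Digits: (13, 1, 5, 15).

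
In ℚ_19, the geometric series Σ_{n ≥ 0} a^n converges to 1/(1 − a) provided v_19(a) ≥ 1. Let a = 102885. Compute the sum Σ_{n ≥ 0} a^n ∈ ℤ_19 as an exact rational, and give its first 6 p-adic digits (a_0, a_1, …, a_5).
Σ a^n = 1/(1 − a) = -1/102884;  first 6 digits = (1, 0, 0, 15, 0, 0)

v_19(a) = 3 ≥ 1, so the series converges in ℤ_19 to 1/(1 − a) = 1/(1 − 102885) = -1/102884. Expand this rational in ℤ_19: compute digits iteratively via d_i = x_i mod 19, x_{i+1} = (x_i − d_i)/19. The first 6 digits are (1, 0, 0, 15, 0, 0).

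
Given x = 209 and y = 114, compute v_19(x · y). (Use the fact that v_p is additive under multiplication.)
v_19(23826) = 2

v_p(x) = 1 (factor: 209 = 19^1 · 11); v_p(y) = 1 (factor: 114 = 19^1 · 6). Additivity: v_p(xy) = v_p(x) + v_p(y) = 1 + 1 = 2. (Direct check: xy = 23826 = 19^2 · (66).)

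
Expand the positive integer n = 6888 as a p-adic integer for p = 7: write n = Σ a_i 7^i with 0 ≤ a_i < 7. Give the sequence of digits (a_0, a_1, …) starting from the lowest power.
(a_0, a_1, …) = (0, 4, 0, 6, 2)

Repeated division by 7 gives the digits low-to-high: 6888 = 4·7^1 + 6·7^3 + 2·7^4. Digit sequence: (0, 4, 0, 6, 2).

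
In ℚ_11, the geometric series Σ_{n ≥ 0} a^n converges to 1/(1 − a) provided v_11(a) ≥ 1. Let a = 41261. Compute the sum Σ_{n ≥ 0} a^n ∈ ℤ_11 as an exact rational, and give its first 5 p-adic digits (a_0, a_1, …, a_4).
Σ a^n = 1/(1 − a) = -1/41260;  first 5 digits = (1, 0, 0, 9, 2)

v_11(a) = 3 ≥ 1, so the series converges in ℤ_11 to 1/(1 − a) = 1/(1 − 41261) = -1/41260. Expand this rational in ℤ_11: compute digits iteratively via d_i = x_i mod 11, x_{i+1} = (x_i − d_i)/11. The first 5 digits are (1, 0, 0, 9, 2).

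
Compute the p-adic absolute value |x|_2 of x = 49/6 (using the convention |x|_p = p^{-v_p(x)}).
|49/6|_2 = 2

Step 1 — compute v_2(x) by factoring powers of 2 out of the numerator and denominator: v_2(49/6) = -1. Step 2 — apply |x|_p = p^{-v_p(x)} = 2^{1} = 2.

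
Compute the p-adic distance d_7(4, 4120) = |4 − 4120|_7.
d_7(4, 4120) = 1/343

Step 1 — x − y = 4 − 4120 = -4116. Step 2 — v_7(-4116) = 3 (factor: -4116 = −(7^3 · 12); the sign does not affect v_p). Step 3 — |x − y|_7 = 7^{-3} = 1/343.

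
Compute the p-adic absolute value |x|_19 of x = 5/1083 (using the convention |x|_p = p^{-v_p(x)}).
|5/1083|_19 = 361

Step 1 — compute v_19(x) by factoring powers of 19 out of the numerator and denominator: v_19(5/1083) = -2. Step 2 — apply |x|_p = p^{-v_p(x)} = 19^{2} = 361.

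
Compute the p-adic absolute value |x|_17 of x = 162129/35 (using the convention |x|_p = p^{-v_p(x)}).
|162129/35|_17 = 1/4913

Step 1 — compute v_17(x) by factoring powers of 17 out of the numerator and denominator: v_17(162129/35) = 3. Step 2 — apply |x|_p = p^{-v_p(x)} = 17^{-3} = 1/4913.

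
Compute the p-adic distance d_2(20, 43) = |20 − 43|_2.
d_2(20, 43) = 1

Step 1 — x − y = 20 − 43 = -23. Step 2 — v_2(-23) = 0 (factor: -23 = −(2^0 · 23); the sign does not affect v_p). Step 3 — |x − y|_2 = 2^{0} = 1.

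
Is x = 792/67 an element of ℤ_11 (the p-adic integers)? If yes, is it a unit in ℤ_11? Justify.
x ∈ ℤ_11 but not a unit; v_11(x) = 1 > 0

ℤ_11 = {x ∈ ℚ_11 : v_11(x) ≥ 0} and ℤ_11^× = {x ∈ ℤ_11 : v_11(x) = 0}. Here v_11(792/67) = v_11(num) − v_11(den) = 1; compare against these criteria.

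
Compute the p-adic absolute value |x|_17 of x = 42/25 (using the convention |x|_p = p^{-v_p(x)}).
|42/25|_17 = 1

Step 1 — compute v_17(x) by factoring powers of 17 out of the numerator and denominator: v_17(42/25) = 0. Step 2 — apply |x|_p = p^{-v_p(x)} = 17^{0} = 1.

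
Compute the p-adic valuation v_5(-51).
v_5(-51) = 0

v_5(n) is the largest exponent k such that 5^k divides n. Factor out: -51 = -5^0 · 51. (Sign doesn't affect v_p.) So v_5(-51) = 0.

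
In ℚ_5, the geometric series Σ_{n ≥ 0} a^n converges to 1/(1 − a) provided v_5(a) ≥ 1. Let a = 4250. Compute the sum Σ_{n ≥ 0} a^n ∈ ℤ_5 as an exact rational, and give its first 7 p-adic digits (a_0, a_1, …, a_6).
Σ a^n = 1/(1 − a) = -1/4249;  first 7 digits = (1, 0, 0, 4, 1, 1, 1)

v_5(a) = 3 ≥ 1, so the series converges in ℤ_5 to 1/(1 − a) = 1/(1 − 4250) = -1/4249. Expand this rational in ℤ_5: compute digits iteratively via d_i = x_i mod 5, x_{i+1} = (x_i − d_i)/5. The first 7 digits are (1, 0, 0, 4, 1, 1, 1).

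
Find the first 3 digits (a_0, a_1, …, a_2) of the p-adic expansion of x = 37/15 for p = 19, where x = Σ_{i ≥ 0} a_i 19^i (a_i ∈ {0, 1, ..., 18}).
(a_0, …, a_2) = (5, 10, 2)

v_19(37/15) = 0 (numerator and denominator both coprime to 19), so x ∈ ℤ_19^×. Compute digits iteratively via a_i = x_i mod 19, x_{i+1} = (x_i − a_i)/19, with x_0 = x:
  x_0 = 37/15;  a_0 = 5;  x_1 = (x_0 − 5)/19 = -2/15
  x_1 = -2/15;  a_1 = 10;  x_2 = (x_1 − 10)/19 = -8/15
  x_2 = -8/15;  a_2 = 2;  x_3 = (x_2 − 2)/19 = -2/15
Digits: (5, 10, 2).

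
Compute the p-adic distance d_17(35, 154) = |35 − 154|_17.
d_17(35, 154) = 1/17

Step 1 — x − y = 35 − 154 = -119. Step 2 — v_17(-119) = 1 (factor: -119 = −(17^1 · 7); the sign does not affect v_p). Step 3 — |x − y|_17 = 17^{-1} = 1/17.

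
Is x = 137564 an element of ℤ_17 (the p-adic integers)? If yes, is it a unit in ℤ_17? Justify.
x ∈ ℤ_17 but not a unit; v_17(x) = 3 > 0

ℤ_17 = {x ∈ ℚ_17 : v_17(x) ≥ 0} and ℤ_17^× = {x ∈ ℤ_17 : v_17(x) = 0}. Here v_17(137564) = v_17(num) − v_17(den) = 3; compare against these criteria.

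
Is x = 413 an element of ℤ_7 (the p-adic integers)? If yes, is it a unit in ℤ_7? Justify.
x ∈ ℤ_7 but not a unit; v_7(x) = 1 > 0

ℤ_7 = {x ∈ ℚ_7 : v_7(x) ≥ 0} and ℤ_7^× = {x ∈ ℤ_7 : v_7(x) = 0}. Here v_7(413) = v_7(num) − v_7(den) = 1; compare against these criteria.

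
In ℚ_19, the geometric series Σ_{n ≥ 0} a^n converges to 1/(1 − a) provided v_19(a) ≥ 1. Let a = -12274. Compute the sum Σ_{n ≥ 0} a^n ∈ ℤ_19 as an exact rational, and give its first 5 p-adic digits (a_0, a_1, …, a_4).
Σ a^n = 1/(1 − a) = 1/12275;  first 5 digits = (1, 0, 4, 17, 15)

v_19(a) = 2 ≥ 1, so the series converges in ℤ_19 to 1/(1 − a) = 1/(1 − (-12274)) = 1/12275. Expand this rational in ℤ_19: compute digits iteratively via d_i = x_i mod 19, x_{i+1} = (x_i − d_i)/19. The first 5 digits are (1, 0, 4, 17, 15).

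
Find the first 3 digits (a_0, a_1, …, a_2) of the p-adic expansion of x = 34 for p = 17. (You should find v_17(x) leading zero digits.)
(a_0, …, a_2) = (0, 2, 0)

v_17(34) = 1, so a_0 = ... = a_0 = 0. Factor out: x = 17^1 · u with u = 2 a unit in ℤ_17. Expand u iteratively via a_{v+i} = u_i mod 17, u_{i+1} = (u_i − a_{v+i})/17:
  u_0 = 2;  a_1 = 2;  u_1 = (u_0 − 2)/17 = 0
  u_1 = 0;  a_2 = 0;  u_2 = (u_1 − 0)/17 = 0
Digits: (0, 2, 0).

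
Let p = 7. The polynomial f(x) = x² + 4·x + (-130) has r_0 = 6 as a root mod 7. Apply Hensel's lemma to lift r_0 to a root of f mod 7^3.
r_2 = 41 (mod 343)

Hensel: r_{i+1} = r_i − f(r_i)·(f′(r_i))^{-1} mod 7^{i+2}, f′(x) = 2x + 4. Iterate:
  r_0 = 6 (mod 7)
  r_1 = 41 (mod 49)
  r_2 = 41 (mod 343)
Final: r = 41 satisfies f(r) ≡ 0 mod 7^3.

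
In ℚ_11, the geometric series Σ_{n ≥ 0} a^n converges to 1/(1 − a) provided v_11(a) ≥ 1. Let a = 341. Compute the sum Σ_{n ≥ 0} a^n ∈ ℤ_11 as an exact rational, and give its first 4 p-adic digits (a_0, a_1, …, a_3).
Σ a^n = 1/(1 − a) = -1/340;  first 4 digits = (1, 9, 6, 2)

v_11(a) = 1 ≥ 1, so the series converges in ℤ_11 to 1/(1 − a) = 1/(1 − 341) = -1/340. Expand this rational in ℤ_11: compute digits iteratively via d_i = x_i mod 11, x_{i+1} = (x_i − d_i)/11. The first 4 digits are (1, 9, 6, 2).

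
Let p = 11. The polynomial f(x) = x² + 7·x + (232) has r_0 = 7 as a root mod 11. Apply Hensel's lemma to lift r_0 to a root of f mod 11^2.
r_1 = 95 (mod 121)

Hensel: r_{i+1} = r_i − f(r_i)·(f′(r_i))^{-1} mod 11^{i+2}, f′(x) = 2x + 7. Iterate:
  r_0 = 7 (mod 11)
  r_1 = 95 (mod 121)
Final: r = 95 satisfies f(r) ≡ 0 mod 11^2.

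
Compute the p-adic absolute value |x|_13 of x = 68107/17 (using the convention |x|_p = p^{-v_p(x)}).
|68107/17|_13 = 1/2197

Step 1 — compute v_13(x) by factoring powers of 13 out of the numerator and denominator: v_13(68107/17) = 3. Step 2 — apply |x|_p = p^{-v_p(x)} = 13^{-3} = 1/2197.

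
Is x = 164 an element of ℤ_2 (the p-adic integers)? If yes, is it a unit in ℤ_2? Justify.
x ∈ ℤ_2 but not a unit; v_2(x) = 2 > 0

ℤ_2 = {x ∈ ℚ_2 : v_2(x) ≥ 0} and ℤ_2^× = {x ∈ ℤ_2 : v_2(x) = 0}. Here v_2(164) = v_2(num) − v_2(den) = 2; compare against these criteria.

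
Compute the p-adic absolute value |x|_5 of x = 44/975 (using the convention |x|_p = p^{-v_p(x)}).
|44/975|_5 = 25

Step 1 — compute v_5(x) by factoring powers of 5 out of the numerator and denominator: v_5(44/975) = -2. Step 2 — apply |x|_p = p^{-v_p(x)} = 5^{2} = 25.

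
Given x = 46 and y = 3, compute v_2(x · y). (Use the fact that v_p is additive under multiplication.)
v_2(138) = 1

v_p(x) = 1 (factor: 46 = 2^1 · 23); v_p(y) = 0 (factor: 3 = 2^0 · 3). Additivity: v_p(xy) = v_p(x) + v_p(y) = 1 + 0 = 1. (Direct check: xy = 138 = 2^1 · (69).)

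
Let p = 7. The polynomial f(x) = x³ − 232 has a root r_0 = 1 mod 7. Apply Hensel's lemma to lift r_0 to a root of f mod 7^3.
r_2 = 323 (mod 343)

Hensel: r_{i+1} = r_i − f(r_i)/f′(r_i) mod 7^{i+2}, where f′(x) = 3x². Iterate:
  r_0 = 1 (mod 7)
  r_1 = 29 (mod 49)
  r_2 = 323 (mod 343)
Final: r = 323 with f(r) ≡ 0 mod 7^3.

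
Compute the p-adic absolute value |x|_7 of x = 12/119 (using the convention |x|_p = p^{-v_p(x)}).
|12/119|_7 = 7

Step 1 — compute v_7(x) by factoring powers of 7 out of the numerator and denominator: v_7(12/119) = -1. Step 2 — apply |x|_p = p^{-v_p(x)} = 7^{1} = 7.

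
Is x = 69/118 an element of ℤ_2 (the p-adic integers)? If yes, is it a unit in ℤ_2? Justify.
x ∉ ℤ_2 (v_2(x) = -1 < 0)

ℤ_2 = {x ∈ ℚ_2 : v_2(x) ≥ 0} and ℤ_2^× = {x ∈ ℤ_2 : v_2(x) = 0}. Here v_2(69/118) = v_2(num) − v_2(den) = -1; compare against these criteria.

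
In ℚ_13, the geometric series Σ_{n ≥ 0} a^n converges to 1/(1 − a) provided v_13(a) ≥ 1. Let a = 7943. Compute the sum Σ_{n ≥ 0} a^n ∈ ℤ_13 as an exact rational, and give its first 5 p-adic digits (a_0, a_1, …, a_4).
Σ a^n = 1/(1 − a) = -1/7942;  first 5 digits = (1, 0, 8, 3, 12)

v_13(a) = 2 ≥ 1, so the series converges in ℤ_13 to 1/(1 − a) = 1/(1 − 7943) = -1/7942. Expand this rational in ℤ_13: compute digits iteratively via d_i = x_i mod 13, x_{i+1} = (x_i − d_i)/13. The first 5 digits are (1, 0, 8, 3, 12).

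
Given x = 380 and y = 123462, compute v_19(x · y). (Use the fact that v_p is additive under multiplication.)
v_19(46915560) = 4

v_p(x) = 1 (factor: 380 = 19^1 · 20); v_p(y) = 3 (factor: 123462 = 19^3 · 18). Additivity: v_p(xy) = v_p(x) + v_p(y) = 1 + 3 = 4. (Direct check: xy = 46915560 = 19^4 · (360).)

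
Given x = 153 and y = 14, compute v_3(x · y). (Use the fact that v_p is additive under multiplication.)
v_3(2142) = 2

v_p(x) = 2 (factor: 153 = 3^2 · 17); v_p(y) = 0 (factor: 14 = 3^0 · 14). Additivity: v_p(xy) = v_p(x) + v_p(y) = 2 + 0 = 2. (Direct check: xy = 2142 = 3^2 · (238).)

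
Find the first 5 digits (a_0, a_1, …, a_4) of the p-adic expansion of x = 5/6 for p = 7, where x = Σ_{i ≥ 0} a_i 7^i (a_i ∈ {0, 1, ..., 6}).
(a_0, …, a_4) = (2, 1, 1, 1, 1)

v_7(5/6) = 0 (numerator and denominator both coprime to 7), so x ∈ ℤ_7^×. Compute digits iteratively via a_i = x_i mod 7, x_{i+1} = (x_i − a_i)/7, with x_0 = x:
  x_0 = 5/6;  a_0 = 2;  x_1 = (x_0 − 2)/7 = -1/6
  x_1 = -1/6;  a_1 = 1;  x_2 = (x_1 − 1)/7 = -1/6
  x_2 = -1/6;  a_2 = 1;  x_3 = (x_2 − 1)/7 = -1/6
  x_3 = -1/6;  a_3 = 1;  x_4 = (x_3 − 1)/7 = -1/6
  x_4 = -1/6;  a_4 = 1;  x_5 = (x_4 − 1)/7 = -1/6
Digits: (2, 1, 1, 1, 1).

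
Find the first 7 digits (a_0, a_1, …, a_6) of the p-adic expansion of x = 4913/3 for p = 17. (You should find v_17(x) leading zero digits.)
(a_0, …, a_6) = (0, 0, 0, 6, 11, 5, 11)

v_17(4913/3) = 3, so a_0 = ... = a_2 = 0. Factor out: x = 17^3 · u with u = 1/3 a unit in ℤ_17. Expand u iteratively via a_{v+i} = u_i mod 17, u_{i+1} = (u_i − a_{v+i})/17:
  u_0 = 1/3;  a_3 = 6;  u_1 = (u_0 − 6)/17 = -1/3
  u_1 = -1/3;  a_4 = 11;  u_2 = (u_1 − 11)/17 = -2/3
  u_2 = -2/3;  a_5 = 5;  u_3 = (u_2 − 5)/17 = -1/3
  u_3 = -1/3;  a_6 = 11;  u_4 = (u_3 − 11)/17 = -2/3
Digits: (0, 0, 0, 6, 11, 5, 11).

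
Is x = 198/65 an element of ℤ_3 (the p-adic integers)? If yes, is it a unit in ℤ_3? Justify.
x ∈ ℤ_3 but not a unit; v_3(x) = 2 > 0

ℤ_3 = {x ∈ ℚ_3 : v_3(x) ≥ 0} and ℤ_3^× = {x ∈ ℤ_3 : v_3(x) = 0}. Here v_3(198/65) = v_3(num) − v_3(den) = 2; compare against these criteria.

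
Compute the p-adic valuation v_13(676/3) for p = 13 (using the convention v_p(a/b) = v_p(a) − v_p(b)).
v_13(676/3) = 2

Factor powers of 13 from the numerator and denominator of the reduced fraction: 676 = 13^2 · 4 and 3 = 13^0 · 3. Apply v_p(a/b) = v_p(a) − v_p(b): v_13(676/3) = 2 − 0 = 2.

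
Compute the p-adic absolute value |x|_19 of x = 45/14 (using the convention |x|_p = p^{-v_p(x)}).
|45/14|_19 = 1

Step 1 — compute v_19(x) by factoring powers of 19 out of the numerator and denominator: v_19(45/14) = 0. Step 2 — apply |x|_p = p^{-v_p(x)} = 19^{0} = 1.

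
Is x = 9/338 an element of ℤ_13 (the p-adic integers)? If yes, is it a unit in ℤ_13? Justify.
x ∉ ℤ_13 (v_13(x) = -2 < 0)

ℤ_13 = {x ∈ ℚ_13 : v_13(x) ≥ 0} and ℤ_13^× = {x ∈ ℤ_13 : v_13(x) = 0}. Here v_13(9/338) = v_13(num) − v_13(den) = -2; compare against these criteria.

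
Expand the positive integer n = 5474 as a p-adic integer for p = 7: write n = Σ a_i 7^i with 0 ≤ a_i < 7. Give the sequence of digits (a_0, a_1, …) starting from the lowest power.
(a_0, a_1, …) = (0, 5, 6, 1, 2)

Repeated division by 7 gives the digits low-to-high: 5474 = 5·7^1 + 6·7^2 + 1·7^3 + 2·7^4. Digit sequence: (0, 5, 6, 1, 2).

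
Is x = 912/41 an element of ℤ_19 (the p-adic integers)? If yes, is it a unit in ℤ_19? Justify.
x ∈ ℤ_19 but not a unit; v_19(x) = 1 > 0

ℤ_19 = {x ∈ ℚ_19 : v_19(x) ≥ 0} and ℤ_19^× = {x ∈ ℤ_19 : v_19(x) = 0}. Here v_19(912/41) = v_19(num) − v_19(den) = 1; compare against these criteria.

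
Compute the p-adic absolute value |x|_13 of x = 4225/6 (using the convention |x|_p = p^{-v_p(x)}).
|4225/6|_13 = 1/169

Step 1 — compute v_13(x) by factoring powers of 13 out of the numerator and denominator: v_13(4225/6) = 2. Step 2 — apply |x|_p = p^{-v_p(x)} = 13^{-2} = 1/169.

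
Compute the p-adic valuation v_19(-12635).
v_19(-12635) = 2

v_19(n) is the largest exponent k such that 19^k divides n. Factor out: -12635 = -19^2 · 35. (Sign doesn't affect v_p.) So v_19(-12635) = 2.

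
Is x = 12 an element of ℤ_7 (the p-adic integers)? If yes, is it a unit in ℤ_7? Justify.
x ∈ ℤ_7^× (unit); v_7(x) = 0

ℤ_7 = {x ∈ ℚ_7 : v_7(x) ≥ 0} and ℤ_7^× = {x ∈ ℤ_7 : v_7(x) = 0}. Here v_7(12) = v_7(num) − v_7(den) = 0; compare against these criteria.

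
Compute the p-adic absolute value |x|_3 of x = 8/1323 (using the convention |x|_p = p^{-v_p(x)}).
|8/1323|_3 = 27

Step 1 — compute v_3(x) by factoring powers of 3 out of the numerator and denominator: v_3(8/1323) = -3. Step 2 — apply |x|_p = p^{-v_p(x)} = 3^{3} = 27.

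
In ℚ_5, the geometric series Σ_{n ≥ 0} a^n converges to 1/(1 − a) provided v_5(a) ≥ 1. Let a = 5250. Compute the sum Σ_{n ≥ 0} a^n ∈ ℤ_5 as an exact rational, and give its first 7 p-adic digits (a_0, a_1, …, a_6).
Σ a^n = 1/(1 − a) = -1/5249;  first 7 digits = (1, 0, 0, 2, 3, 1, 4)

v_5(a) = 3 ≥ 1, so the series converges in ℤ_5 to 1/(1 − a) = 1/(1 − 5250) = -1/5249. Expand this rational in ℤ_5: compute digits iteratively via d_i = x_i mod 5, x_{i+1} = (x_i − d_i)/5. The first 7 digits are (1, 0, 0, 2, 3, 1, 4).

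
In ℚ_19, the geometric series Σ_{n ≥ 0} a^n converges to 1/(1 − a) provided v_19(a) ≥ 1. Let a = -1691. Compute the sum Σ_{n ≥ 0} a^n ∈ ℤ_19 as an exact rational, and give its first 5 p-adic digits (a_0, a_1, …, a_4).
Σ a^n = 1/(1 − a) = 1/1692;  first 5 digits = (1, 6, 12, 5, 10)

v_19(a) = 1 ≥ 1, so the series converges in ℤ_19 to 1/(1 − a) = 1/(1 − (-1691)) = 1/1692. Expand this rational in ℤ_19: compute digits iteratively via d_i = x_i mod 19, x_{i+1} = (x_i − d_i)/19. The first 5 digits are (1, 6, 12, 5, 10).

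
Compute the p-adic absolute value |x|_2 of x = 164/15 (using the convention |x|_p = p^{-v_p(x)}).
|164/15|_2 = 1/4

Step 1 — compute v_2(x) by factoring powers of 2 out of the numerator and denominator: v_2(164/15) = 2. Step 2 — apply |x|_p = p^{-v_p(x)} = 2^{-2} = 1/4.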